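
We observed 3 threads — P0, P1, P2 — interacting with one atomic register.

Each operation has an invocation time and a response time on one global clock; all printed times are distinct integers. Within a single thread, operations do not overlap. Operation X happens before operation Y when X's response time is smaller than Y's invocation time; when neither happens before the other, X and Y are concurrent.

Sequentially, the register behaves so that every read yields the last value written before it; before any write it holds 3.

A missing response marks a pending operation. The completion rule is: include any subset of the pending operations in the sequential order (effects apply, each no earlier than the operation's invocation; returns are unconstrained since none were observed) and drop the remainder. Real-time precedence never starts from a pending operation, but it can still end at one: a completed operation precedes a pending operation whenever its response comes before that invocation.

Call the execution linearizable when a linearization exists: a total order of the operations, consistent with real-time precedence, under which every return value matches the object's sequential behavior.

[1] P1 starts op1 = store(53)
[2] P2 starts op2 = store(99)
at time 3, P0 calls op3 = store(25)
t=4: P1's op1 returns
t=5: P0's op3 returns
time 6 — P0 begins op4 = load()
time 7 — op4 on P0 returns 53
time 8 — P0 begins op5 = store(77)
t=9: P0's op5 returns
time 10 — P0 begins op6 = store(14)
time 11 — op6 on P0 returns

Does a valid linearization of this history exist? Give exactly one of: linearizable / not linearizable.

a witness: op2, op3, op1, op4, op5, op6
after step 1 (op2 store(99) (pending, included)): value 99
after step 2 (op3 store(25)): value 25
after step 3 (op1 store(53)): value 53
after step 4 (op4 load() → 53): value 53
after step 5 (op5 store(77)): value 77
after step 6 (op6 store(14)): value 14

linearizable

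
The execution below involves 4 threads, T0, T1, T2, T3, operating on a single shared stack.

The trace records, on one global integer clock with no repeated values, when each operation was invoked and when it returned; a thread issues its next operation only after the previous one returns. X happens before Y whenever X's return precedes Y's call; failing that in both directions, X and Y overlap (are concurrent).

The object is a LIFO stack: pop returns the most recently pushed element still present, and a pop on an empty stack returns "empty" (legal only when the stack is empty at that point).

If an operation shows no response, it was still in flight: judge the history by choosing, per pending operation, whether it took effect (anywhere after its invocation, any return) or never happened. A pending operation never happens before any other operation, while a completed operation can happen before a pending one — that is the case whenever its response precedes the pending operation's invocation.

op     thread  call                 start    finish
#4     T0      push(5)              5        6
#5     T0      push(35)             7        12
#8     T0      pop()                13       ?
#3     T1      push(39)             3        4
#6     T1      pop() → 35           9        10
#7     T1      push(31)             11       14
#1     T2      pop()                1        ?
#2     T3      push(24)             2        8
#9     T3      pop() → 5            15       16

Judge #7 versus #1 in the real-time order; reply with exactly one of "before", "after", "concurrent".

concurrent

#7 spans [11,14], #1 spans [1,…)
the intervals overlap in both directions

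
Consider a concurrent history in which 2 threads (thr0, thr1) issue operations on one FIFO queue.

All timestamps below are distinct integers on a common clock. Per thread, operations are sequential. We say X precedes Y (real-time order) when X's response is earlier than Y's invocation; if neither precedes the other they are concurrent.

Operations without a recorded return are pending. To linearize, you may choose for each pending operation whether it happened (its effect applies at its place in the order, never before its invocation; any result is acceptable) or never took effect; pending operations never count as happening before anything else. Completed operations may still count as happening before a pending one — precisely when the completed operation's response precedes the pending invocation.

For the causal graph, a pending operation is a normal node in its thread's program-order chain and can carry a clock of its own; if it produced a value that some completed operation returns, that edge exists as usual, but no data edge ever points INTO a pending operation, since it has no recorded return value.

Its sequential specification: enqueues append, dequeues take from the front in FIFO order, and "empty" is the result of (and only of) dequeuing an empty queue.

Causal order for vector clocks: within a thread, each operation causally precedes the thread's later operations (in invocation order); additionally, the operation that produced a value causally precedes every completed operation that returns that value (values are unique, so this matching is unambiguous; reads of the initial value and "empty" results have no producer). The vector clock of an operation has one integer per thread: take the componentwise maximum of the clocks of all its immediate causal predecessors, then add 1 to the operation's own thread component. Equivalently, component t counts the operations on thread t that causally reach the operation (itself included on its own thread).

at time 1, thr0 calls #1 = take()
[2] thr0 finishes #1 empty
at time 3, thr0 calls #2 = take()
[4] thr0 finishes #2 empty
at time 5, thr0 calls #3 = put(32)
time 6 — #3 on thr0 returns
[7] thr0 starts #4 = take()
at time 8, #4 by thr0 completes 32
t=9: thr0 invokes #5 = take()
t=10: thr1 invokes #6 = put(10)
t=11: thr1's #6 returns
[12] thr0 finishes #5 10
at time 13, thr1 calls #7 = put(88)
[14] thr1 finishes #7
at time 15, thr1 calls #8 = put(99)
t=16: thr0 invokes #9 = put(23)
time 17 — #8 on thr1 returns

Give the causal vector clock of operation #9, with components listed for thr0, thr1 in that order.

no predecessors for #6 (invoked 10): thr1 increments from zero → (0, 1)
no predecessors for #1 (invoked 1): thr0 increments from zero → (1, 0)
#7 (invocation 13): componentwise max over VC(#6)=(0, 1), +1 at thr1, giving (0, 2)
#2 (invocation 3): componentwise max over VC(#1)=(1, 0), +1 at thr0, giving (2, 0)
#8 (invocation 15): componentwise max over VC(#7)=(0, 2), +1 at thr1, giving (0, 3)
#3 (invocation 5): componentwise max over VC(#2)=(2, 0), +1 at thr0, giving (3, 0)
#4 (invocation 7): componentwise max over VC(#3)=(3, 0), +1 at thr0, giving (4, 0)
#5 (invocation 9): componentwise max over VC(#4)=(4, 0), VC(#6)=(0, 1), +1 at thr0, giving (5, 1)
#9 (invocation 16): componentwise max over VC(#5)=(5, 1), +1 at thr0, giving (6, 1)
target: VC(#9) = (6, 1)

(6, 1)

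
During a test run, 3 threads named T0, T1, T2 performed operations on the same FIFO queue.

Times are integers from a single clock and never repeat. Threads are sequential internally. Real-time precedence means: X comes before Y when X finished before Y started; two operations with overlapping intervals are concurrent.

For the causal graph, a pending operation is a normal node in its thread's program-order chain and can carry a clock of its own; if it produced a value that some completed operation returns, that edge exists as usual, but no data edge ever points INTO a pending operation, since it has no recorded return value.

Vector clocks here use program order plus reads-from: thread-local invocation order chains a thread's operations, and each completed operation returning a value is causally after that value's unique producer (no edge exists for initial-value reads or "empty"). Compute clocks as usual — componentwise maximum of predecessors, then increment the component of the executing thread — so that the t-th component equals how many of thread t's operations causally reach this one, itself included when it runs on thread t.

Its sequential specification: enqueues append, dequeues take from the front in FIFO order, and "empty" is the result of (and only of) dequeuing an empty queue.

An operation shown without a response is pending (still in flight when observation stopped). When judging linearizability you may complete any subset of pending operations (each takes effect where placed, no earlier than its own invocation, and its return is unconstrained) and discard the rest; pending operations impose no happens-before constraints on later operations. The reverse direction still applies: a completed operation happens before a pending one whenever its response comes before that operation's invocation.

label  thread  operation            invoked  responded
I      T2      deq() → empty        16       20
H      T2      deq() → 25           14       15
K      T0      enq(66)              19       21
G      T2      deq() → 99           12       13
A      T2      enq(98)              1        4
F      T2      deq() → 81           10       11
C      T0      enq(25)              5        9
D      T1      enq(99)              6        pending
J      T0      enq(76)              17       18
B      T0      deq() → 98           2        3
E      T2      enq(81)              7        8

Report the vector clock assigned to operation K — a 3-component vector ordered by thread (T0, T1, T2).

(4, 0, 1)

root op A, invoked 1: fresh clock plus T2's own tick → (0, 0, 1)
root op D, invoked 6: fresh clock plus T1's own tick → (0, 1, 0)
E (invocation 7): componentwise max over VC(A)=(0, 0, 1), +1 at T2, giving (0, 0, 2)
B (invocation 2): componentwise max over VC(A)=(0, 0, 1), +1 at T0, giving (1, 0, 1)
F (invocation 10): componentwise max over VC(E)=(0, 0, 2), +1 at T2, giving (0, 0, 3)
C (invocation 5): componentwise max over VC(B)=(1, 0, 1), +1 at T0, giving (2, 0, 1)
J (invocation 17): componentwise max over VC(C)=(2, 0, 1), +1 at T0, giving (3, 0, 1)
G (invocation 12): componentwise max over VC(D)=(0, 1, 0), VC(F)=(0, 0, 3), +1 at T2, giving (0, 1, 4)
K (invocation 19): componentwise max over VC(J)=(3, 0, 1), +1 at T0, giving (4, 0, 1)
H (invocation 14): componentwise max over VC(C)=(2, 0, 1), VC(G)=(0, 1, 4), +1 at T2, giving (2, 1, 5)
I (invocation 16): componentwise max over VC(H)=(2, 1, 5), +1 at T2, giving (2, 1, 6)
target: VC(K) = (4, 0, 1)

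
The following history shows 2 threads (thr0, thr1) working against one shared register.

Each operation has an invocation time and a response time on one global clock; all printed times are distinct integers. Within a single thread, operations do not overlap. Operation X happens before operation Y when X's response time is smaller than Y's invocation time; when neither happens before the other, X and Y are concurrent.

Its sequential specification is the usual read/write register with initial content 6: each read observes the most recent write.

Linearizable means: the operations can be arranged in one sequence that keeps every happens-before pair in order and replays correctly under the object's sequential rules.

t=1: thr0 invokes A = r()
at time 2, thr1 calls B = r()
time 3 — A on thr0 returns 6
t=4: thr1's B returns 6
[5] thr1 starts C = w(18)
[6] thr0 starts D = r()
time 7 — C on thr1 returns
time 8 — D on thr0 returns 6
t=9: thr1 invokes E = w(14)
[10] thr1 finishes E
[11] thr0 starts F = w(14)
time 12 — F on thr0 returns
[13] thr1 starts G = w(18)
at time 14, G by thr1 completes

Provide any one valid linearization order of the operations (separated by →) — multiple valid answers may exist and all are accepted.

step 1: A r() → 6 — value 6
step 2: B r() → 6 — value 6
step 3: D r() → 6 — value 6
step 4: C w(18) — value 18
step 5: E w(14) — value 14
step 6: F w(14) — value 14
step 7: G w(18) — value 18

A → B → D → C → E → F → G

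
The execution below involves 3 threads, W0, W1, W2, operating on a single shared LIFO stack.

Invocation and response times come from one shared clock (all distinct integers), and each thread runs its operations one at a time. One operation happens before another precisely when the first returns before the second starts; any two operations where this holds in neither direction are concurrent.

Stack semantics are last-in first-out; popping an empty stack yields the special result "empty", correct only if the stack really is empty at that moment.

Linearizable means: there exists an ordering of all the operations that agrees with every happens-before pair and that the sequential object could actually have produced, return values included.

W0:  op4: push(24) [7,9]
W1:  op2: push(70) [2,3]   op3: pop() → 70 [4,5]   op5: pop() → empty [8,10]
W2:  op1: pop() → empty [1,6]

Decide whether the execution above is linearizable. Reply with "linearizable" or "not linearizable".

a witness: op1, op2, op3, op5, op4
1. op1 pop() → empty, leaving stack <>
2. op2 push(70), leaving stack <70>
3. op3 pop() → 70, leaving stack <>
4. op5 pop() → empty, leaving stack <>
5. op4 push(24), leaving stack <24>

linearizable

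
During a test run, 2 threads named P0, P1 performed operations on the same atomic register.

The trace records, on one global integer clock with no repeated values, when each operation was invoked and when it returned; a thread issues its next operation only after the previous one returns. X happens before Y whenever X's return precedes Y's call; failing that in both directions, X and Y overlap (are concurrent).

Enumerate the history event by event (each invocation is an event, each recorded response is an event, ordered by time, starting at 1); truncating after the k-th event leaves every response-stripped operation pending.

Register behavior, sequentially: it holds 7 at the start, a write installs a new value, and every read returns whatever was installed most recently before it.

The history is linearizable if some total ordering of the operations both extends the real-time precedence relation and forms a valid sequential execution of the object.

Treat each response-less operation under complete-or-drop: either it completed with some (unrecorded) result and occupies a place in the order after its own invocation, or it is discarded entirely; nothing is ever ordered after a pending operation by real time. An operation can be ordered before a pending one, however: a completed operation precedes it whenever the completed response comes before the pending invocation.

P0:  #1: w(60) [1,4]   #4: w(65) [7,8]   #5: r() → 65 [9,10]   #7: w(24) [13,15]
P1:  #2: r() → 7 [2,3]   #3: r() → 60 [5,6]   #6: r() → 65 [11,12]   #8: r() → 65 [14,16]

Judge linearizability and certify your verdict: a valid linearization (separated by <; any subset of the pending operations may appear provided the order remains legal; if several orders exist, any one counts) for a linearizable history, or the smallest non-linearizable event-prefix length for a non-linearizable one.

linearizable — witness: #2 < #1 < #3 < #4 < #5 < #6 < #8 < #7

step 1: #2 r() → 7 — value 7
step 2: #1 w(60) — value 60
step 3: #3 r() → 60 — value 60
step 4: #4 w(65) — value 65
step 5: #5 r() → 65 — value 65
step 6: #6 r() → 65 — value 65
step 7: #8 r() → 65 — value 65
step 8: #7 w(24) — value 24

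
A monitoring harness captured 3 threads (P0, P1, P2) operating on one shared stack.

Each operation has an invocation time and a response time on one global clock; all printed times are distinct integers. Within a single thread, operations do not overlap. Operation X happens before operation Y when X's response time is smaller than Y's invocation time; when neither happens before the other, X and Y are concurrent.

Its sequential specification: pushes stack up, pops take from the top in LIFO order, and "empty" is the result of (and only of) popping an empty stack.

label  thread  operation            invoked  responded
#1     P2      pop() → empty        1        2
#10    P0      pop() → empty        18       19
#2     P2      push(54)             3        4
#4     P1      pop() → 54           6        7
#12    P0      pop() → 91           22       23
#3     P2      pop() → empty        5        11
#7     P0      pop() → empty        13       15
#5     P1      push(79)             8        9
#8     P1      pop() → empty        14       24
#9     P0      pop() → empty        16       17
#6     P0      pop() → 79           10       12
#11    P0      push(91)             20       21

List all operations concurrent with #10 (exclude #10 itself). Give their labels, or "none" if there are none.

#10 spans [18,19]: anything still running between times 18 and 19 counts as concurrent
#1 [1,2]: before
#2 [3,4]: before
#3 [5,11]: before
#4 [6,7]: before
#5 [8,9]: before
#6 [10,12]: before
#7 [13,15]: before
#8 [14,24]: concurrent
#9 [16,17]: before
#11 [20,21]: after
#12 [22,23]: after

#8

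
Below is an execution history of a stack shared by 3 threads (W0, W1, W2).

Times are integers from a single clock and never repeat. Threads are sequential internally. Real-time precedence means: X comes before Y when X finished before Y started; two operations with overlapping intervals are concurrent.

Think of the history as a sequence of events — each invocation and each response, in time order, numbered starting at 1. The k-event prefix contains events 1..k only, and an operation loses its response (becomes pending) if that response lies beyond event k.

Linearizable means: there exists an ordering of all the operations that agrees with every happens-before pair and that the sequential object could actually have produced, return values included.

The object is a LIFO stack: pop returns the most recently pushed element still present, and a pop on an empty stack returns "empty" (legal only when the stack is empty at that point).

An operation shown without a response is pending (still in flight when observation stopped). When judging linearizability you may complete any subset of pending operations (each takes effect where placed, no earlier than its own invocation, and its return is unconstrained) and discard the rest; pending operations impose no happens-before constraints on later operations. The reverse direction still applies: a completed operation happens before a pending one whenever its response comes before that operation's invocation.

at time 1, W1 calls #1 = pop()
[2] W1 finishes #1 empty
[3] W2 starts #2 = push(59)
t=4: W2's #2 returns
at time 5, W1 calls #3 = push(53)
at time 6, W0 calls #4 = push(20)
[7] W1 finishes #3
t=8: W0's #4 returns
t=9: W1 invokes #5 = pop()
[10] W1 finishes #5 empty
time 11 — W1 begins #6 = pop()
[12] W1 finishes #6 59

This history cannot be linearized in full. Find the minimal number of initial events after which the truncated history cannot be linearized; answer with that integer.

a valid linearization of events 1..9 exists, for instance #1, #2, #3, #4:
1. #1 pop() → empty, leaving stack <>
2. #2 push(59), leaving stack <59>
3. #3 push(53), leaving stack <59,53>
4. #4 push(20), leaving stack <59,53,20>
adding event 10 (#5 responds at 10) leaves no legal real-time order
sample order #1, #2, #3, #4, #5 stalls at step 5 — #5 pop() → empty has no legal effect
sample order #1, #2, #4, #3, #5 stalls at step 5 — #5 pop() → empty has no legal effect

10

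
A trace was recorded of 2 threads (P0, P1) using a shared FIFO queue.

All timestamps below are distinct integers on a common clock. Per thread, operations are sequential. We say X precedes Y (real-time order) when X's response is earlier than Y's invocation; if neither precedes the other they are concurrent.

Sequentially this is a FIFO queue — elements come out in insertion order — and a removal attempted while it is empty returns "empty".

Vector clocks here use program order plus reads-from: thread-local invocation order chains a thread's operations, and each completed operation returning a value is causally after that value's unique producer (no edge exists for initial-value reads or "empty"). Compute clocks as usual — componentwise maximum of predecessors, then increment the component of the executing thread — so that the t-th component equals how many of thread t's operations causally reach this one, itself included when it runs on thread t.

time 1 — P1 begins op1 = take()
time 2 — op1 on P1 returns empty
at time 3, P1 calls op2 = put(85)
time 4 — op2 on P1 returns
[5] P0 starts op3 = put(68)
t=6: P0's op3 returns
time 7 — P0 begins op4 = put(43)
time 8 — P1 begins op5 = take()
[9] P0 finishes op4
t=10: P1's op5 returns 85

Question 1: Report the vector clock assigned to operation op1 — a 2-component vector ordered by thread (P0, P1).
(0, 1)

op1 (invocation 1): nothing precedes it; P1's component alone gives (0, 1)
op3 (invocation 5): nothing precedes it; P0's component alone gives (1, 0)
VC(op2, invoked at 3): max of VC(op1)=(0, 1), then +1 on thread P1 → (0, 2)
VC(op4, invoked at 7): max of VC(op3)=(1, 0), then +1 on thread P0 → (2, 0)
VC(op5, invoked at 8): max of VC(op2)=(0, 2), then +1 on thread P1 → (0, 3)
target: VC(op1) = (0, 1)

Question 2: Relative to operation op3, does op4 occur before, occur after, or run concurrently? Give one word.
after

op4 spans [7,9], op3 spans [5,6]
resp(op3)=6 < inv(op4)=7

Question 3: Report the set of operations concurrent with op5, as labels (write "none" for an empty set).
op4

op5 spans [8,10]; an op avoiding the whole window 8..10 is ordered, any other is concurrent
op1 [1,2]: before
op2 [3,4]: before
op3 [5,6]: before
op4 [7,9]: concurrent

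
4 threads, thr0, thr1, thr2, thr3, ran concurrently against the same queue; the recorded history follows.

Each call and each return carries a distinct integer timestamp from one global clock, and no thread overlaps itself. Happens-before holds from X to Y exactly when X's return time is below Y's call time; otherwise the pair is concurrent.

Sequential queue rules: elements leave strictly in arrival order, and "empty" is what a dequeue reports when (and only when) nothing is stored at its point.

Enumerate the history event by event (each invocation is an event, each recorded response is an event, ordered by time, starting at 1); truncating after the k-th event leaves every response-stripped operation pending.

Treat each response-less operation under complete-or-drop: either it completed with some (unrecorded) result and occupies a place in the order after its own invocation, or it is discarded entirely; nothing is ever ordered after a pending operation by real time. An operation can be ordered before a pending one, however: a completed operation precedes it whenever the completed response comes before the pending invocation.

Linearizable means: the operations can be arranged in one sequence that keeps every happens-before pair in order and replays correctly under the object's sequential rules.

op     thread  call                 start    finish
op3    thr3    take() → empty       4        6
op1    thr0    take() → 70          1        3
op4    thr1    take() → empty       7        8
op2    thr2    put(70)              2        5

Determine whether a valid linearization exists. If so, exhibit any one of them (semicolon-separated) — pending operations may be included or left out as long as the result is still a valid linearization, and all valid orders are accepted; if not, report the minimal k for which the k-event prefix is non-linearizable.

linearizable — witness: op2; op1; op3; op4

1. op2 put(70), leaving queue <70>
2. op1 take() → 70, leaving queue <>
3. op3 take() → empty, leaving queue <>
4. op4 take() → empty, leaving queue <>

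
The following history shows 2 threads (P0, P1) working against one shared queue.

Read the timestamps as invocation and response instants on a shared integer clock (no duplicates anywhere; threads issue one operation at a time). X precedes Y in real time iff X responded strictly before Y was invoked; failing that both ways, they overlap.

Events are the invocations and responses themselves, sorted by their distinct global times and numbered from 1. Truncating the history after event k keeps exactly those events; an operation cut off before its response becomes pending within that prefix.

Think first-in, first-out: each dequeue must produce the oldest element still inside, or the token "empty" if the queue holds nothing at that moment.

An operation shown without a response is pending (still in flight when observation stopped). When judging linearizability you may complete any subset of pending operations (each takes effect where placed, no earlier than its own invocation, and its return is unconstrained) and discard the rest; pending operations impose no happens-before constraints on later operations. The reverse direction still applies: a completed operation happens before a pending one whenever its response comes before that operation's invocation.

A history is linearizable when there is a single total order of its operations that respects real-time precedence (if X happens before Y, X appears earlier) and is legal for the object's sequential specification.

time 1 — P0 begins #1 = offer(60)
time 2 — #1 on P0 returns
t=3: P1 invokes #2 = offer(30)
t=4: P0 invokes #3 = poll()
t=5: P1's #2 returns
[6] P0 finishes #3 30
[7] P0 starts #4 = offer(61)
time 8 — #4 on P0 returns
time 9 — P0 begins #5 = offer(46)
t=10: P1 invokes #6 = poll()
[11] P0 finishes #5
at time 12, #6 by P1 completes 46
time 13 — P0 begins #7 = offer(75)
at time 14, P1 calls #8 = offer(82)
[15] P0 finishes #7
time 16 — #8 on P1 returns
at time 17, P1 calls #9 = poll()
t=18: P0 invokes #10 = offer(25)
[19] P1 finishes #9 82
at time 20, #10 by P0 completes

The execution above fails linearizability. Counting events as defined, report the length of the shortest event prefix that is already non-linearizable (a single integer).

6

events 1..5 are linearizable, e.g. via #1, #2:
step 1: #1 offer(60) — queue <60>
step 2: #2 offer(30) — queue <60,30>
adding event 6 (#3 responds at 6) leaves no legal real-time order
for example #1, #2, #3 fails at step 3: #3 poll() → 30 is not legal there
for example #1, #3, #2 fails at step 2: #3 poll() → 30 is not legal there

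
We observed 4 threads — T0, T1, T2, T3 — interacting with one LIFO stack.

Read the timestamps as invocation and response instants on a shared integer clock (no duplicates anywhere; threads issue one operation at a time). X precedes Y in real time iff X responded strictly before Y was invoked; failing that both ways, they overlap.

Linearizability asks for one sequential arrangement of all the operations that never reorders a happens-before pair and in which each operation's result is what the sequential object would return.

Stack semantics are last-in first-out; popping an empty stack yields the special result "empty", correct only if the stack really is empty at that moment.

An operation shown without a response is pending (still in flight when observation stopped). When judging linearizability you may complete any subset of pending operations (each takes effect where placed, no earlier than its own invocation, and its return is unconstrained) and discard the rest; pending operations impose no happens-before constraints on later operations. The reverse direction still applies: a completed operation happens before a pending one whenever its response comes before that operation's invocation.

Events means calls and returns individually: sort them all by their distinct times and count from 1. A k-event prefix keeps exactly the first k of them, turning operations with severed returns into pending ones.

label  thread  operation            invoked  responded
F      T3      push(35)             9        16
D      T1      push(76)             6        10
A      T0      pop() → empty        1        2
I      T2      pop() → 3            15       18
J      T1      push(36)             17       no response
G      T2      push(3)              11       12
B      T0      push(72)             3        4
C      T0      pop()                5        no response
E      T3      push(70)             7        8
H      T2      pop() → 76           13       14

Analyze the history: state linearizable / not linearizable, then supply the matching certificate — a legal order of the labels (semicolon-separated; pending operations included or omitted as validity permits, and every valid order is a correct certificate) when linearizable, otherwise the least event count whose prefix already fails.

cut after 17 events: linearizable; cut after 18 events (I responds, time 18): not linearizable
every one of the 9 real-time-consistent orders over 8 completed LIFO stack ops fails the sequential spec
no escape via the 2 pending operations (C, J): every completion choice fails
e.g. A, B, D, E, F, G, H, I (pending dropped): illegal at step 7, since H pop() → 76 cannot apply there
e.g. A, B, D, E, G, F, H, I (pending dropped): illegal at step 7, since H pop() → 76 cannot apply there

not linearizable — minimal violating prefix: 18 events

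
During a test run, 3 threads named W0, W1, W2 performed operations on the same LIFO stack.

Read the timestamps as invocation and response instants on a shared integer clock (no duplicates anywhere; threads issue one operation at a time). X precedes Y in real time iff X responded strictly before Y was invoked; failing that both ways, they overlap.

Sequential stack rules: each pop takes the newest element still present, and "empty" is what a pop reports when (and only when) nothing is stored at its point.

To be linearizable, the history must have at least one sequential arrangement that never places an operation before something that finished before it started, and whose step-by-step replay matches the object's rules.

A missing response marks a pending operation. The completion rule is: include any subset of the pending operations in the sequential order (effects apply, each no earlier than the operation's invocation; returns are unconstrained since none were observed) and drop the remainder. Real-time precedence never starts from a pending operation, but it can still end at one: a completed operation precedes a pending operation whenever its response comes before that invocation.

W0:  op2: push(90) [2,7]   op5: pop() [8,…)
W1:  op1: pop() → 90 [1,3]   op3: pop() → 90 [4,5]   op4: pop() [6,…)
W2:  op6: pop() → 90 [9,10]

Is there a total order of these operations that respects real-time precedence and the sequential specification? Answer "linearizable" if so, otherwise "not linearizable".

not linearizable

cut after 4 events: linearizable; cut after 5 events (op3 responds, time 5): not linearizable
the sole real-time-consistent order of 2 completed operations fails the LIFO stack replay
no completion choice of the 1 pending operation (op2) rescues it — every subset was tried
one such order, op1, op3 (pending dropped), breaks at step 1 where op1 pop() → 90 is illegal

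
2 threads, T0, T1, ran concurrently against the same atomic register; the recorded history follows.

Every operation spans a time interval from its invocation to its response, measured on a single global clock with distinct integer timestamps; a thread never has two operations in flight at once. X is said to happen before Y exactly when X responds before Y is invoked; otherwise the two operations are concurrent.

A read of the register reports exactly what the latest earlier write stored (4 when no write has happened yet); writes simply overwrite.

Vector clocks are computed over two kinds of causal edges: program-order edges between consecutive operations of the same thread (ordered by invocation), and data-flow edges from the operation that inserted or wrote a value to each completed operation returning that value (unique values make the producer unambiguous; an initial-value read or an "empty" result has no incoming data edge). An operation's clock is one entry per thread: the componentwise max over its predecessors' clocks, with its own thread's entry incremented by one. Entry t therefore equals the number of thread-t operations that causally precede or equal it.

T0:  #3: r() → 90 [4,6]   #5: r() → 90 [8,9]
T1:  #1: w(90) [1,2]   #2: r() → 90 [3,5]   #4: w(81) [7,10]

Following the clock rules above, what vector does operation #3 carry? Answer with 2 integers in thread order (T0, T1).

#1, invoked 1, has no incoming edges; only T1's bump applies → (0, 1)
from VC(#1)=(0, 1), #2 (invoked 3) maxes components and bumps T1 → (0, 2)
from VC(#1)=(0, 1), #3 (invoked 4) maxes components and bumps T0 → (1, 1)
from VC(#2)=(0, 2), #4 (invoked 7) maxes components and bumps T1 → (0, 3)
from VC(#1)=(0, 1), VC(#3)=(1, 1), #5 (invoked 8) maxes components and bumps T0 → (2, 1)
target: VC(#3) = (1, 1)

(1, 1)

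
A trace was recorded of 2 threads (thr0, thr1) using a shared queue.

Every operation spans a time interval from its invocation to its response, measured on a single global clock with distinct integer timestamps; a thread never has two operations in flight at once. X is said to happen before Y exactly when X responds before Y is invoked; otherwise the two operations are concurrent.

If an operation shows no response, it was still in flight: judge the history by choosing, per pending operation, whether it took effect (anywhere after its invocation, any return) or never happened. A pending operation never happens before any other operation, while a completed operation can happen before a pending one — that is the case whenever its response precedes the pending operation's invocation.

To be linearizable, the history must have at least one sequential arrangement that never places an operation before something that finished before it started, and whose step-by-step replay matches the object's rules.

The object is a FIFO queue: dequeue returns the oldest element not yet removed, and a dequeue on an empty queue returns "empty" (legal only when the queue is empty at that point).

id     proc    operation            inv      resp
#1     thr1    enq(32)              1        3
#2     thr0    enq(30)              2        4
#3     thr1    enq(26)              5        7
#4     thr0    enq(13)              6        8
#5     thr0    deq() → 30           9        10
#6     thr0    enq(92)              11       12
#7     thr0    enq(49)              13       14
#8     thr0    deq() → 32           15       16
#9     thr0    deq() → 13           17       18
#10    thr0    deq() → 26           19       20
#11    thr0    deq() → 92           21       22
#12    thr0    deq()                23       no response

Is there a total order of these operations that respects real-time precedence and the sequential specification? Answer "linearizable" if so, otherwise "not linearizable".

a witness: #2, #1, #4, #3, #5, #6, #7, #8, #9, #10, #11
1. #2 enq(30), leaving queue <30>
2. #1 enq(32), leaving queue <30,32>
3. #4 enq(13), leaving queue <30,32,13>
4. #3 enq(26), leaving queue <30,32,13,26>
5. #5 deq() → 30, leaving queue <32,13,26>
6. #6 enq(92), leaving queue <32,13,26,92>
7. #7 enq(49), leaving queue <32,13,26,92,49>
8. #8 deq() → 32, leaving queue <13,26,92,49>
9. #9 deq() → 13, leaving queue <26,92,49>
10. #10 deq() → 26, leaving queue <92,49>
11. #11 deq() → 92, leaving queue <49>

linearizable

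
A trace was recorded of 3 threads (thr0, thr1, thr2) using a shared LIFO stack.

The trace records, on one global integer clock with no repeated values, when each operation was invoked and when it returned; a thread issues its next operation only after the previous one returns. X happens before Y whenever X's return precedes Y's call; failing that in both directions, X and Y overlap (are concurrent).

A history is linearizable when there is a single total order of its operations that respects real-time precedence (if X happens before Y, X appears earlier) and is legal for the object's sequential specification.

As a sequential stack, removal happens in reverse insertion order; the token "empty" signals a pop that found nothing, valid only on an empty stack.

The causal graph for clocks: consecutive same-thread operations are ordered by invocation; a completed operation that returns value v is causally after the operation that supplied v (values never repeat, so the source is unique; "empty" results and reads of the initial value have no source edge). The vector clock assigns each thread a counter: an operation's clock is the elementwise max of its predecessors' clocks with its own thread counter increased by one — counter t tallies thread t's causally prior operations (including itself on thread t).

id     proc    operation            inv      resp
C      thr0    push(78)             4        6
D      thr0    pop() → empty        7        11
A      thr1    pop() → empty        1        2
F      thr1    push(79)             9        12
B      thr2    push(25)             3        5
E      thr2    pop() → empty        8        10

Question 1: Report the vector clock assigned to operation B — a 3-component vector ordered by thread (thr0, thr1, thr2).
Answer: (0, 0, 1)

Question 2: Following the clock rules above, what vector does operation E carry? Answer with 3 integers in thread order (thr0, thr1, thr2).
Answer: (0, 0, 2)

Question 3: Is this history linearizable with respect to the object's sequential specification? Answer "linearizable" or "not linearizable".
not linearizable

the violation lands at event 10, E's response at time 10: events 1..9 linearize, events 1..10 do not
no legal order exists: 2 real-time-consistent candidates over 4 completed LIFO stack operations, all rejected
including or dropping the 2 pending operations (D, F) in any combination fails
one such order, A, B, C, E (pending dropped), breaks at step 4 where E pop() → empty is illegal
one such order, A, C, B, E (pending dropped), breaks at step 4 where E pop() → empty is illegal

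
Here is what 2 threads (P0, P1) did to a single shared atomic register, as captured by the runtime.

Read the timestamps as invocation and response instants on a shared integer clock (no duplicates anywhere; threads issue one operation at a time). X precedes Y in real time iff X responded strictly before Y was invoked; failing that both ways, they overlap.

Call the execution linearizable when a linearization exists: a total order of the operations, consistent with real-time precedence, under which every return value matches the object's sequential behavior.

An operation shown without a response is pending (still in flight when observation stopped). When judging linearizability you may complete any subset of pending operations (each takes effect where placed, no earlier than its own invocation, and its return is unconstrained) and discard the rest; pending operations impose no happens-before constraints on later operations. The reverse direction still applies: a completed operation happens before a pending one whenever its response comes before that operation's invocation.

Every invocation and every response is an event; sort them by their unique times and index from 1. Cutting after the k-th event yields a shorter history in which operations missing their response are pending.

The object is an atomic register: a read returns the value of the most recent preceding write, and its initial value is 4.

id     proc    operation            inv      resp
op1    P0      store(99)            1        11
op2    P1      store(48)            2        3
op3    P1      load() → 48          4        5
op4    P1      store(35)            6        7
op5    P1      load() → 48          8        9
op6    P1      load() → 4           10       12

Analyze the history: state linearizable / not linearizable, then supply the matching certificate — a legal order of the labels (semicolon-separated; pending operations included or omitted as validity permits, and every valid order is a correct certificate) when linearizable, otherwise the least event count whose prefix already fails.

not linearizable — minimal violating prefix: 9 events

the violation lands at event 9, op5's response at time 9: events 1..8 linearize, events 1..9 do not
the sole real-time-consistent order of 4 completed operations fails the atomic register replay
including or dropping the 1 pending operation (op1) in any combination fails
one such order, op2, op3, op4, op5 (pending dropped), breaks at step 4 where op5 load() → 48 is illegal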